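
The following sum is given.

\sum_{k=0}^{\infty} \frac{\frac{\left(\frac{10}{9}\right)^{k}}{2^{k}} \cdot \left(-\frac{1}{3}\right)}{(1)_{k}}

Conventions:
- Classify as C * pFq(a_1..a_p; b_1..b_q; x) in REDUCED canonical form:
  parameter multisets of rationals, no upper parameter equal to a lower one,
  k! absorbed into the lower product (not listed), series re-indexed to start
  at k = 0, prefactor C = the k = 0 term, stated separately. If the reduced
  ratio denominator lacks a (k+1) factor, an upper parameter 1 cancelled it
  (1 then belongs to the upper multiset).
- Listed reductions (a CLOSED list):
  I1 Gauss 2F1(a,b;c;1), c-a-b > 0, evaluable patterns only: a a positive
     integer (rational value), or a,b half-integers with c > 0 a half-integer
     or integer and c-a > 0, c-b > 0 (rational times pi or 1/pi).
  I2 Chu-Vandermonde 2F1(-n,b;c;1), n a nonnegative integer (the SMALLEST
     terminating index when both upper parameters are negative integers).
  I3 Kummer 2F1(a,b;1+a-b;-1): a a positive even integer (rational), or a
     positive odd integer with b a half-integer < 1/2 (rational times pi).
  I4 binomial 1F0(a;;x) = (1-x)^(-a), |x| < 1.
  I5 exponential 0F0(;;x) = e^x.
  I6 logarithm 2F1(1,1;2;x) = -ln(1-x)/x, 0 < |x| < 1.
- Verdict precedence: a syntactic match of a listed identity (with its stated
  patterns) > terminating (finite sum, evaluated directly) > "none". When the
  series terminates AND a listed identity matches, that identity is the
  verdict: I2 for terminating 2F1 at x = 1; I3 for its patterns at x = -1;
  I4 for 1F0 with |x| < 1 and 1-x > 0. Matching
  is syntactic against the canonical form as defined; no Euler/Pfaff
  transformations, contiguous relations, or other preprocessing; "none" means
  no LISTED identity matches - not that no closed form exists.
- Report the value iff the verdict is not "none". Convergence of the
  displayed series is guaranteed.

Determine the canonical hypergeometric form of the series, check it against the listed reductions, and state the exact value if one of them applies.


First insight: with t_0 = -\frac{1}{3}, the two k-th powers (C = -1/3, x = 5/9) combine into one argument.
Adjacent-term ratio: r(k) = \frac{5}{9} * 1 / [(k+1)] ; factor over Q: parameters, x = \frac{5}{9}, and C = -\frac{1}{3}.

Canonical form: C = -\frac{1}{3} times 0F0 with upper {-}, lower {-}, x = \frac{5}{9}. Verdict (x = \frac{5}{9}): the I5 exponential reduction applies (the 0F0 exponential series at x = \frac{5}{9}). Exact value: \left(-\frac{1}{3}\right) \cdot e^{\frac{5}{9}}.


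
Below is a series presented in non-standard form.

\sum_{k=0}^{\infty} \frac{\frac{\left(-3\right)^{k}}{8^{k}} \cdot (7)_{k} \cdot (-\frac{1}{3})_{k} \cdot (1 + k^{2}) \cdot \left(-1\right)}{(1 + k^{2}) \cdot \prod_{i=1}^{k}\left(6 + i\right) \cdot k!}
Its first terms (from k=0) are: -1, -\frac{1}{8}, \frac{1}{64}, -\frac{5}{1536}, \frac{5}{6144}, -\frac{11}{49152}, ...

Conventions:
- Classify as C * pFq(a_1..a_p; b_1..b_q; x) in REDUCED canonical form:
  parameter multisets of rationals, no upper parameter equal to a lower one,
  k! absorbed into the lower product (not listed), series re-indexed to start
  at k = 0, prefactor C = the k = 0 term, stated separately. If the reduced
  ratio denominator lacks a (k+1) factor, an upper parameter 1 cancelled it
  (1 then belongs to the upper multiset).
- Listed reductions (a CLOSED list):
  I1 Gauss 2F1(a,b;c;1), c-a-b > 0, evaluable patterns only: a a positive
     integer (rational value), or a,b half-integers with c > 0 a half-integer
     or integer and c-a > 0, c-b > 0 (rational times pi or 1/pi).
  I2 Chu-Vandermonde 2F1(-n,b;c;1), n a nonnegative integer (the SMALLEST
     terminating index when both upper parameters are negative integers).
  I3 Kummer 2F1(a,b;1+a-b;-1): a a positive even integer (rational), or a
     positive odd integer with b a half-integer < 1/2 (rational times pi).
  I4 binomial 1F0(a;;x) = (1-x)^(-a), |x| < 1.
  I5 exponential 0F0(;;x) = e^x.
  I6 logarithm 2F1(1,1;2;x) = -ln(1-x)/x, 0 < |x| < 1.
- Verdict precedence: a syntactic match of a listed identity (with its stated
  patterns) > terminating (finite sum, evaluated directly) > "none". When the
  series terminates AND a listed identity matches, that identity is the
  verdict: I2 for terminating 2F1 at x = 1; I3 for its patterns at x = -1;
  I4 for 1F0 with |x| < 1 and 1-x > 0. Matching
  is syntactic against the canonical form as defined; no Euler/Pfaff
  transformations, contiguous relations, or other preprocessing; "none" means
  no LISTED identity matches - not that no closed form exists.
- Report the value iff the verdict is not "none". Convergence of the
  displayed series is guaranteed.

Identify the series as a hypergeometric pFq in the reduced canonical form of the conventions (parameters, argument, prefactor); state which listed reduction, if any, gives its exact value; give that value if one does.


At argument -\frac{3}{8}: a 1F0 with upper {-\frac{1}{3}}, lower {-}, scaled by C = -1. Verdict: this is the I4 binomial reduction (the 1F0 binomial series: exponent 1/3, x = -\frac{3}{8}). Value: \left(-1\right) \cdot \left(\frac{11}{8}\right)^{\frac{1}{3}}.

Key observation: from the first term -1: the parameter 7 appears in both the upper and lower lists and cancels (alongside the other common factor).
Adjacent-term ratio: r(k) = -\frac{3}{8} * (k-\frac{1}{3}) / [(k+1)] - rational in k, leading ratio -\frac{3}{8}; with t_0 = -1, classification follows.


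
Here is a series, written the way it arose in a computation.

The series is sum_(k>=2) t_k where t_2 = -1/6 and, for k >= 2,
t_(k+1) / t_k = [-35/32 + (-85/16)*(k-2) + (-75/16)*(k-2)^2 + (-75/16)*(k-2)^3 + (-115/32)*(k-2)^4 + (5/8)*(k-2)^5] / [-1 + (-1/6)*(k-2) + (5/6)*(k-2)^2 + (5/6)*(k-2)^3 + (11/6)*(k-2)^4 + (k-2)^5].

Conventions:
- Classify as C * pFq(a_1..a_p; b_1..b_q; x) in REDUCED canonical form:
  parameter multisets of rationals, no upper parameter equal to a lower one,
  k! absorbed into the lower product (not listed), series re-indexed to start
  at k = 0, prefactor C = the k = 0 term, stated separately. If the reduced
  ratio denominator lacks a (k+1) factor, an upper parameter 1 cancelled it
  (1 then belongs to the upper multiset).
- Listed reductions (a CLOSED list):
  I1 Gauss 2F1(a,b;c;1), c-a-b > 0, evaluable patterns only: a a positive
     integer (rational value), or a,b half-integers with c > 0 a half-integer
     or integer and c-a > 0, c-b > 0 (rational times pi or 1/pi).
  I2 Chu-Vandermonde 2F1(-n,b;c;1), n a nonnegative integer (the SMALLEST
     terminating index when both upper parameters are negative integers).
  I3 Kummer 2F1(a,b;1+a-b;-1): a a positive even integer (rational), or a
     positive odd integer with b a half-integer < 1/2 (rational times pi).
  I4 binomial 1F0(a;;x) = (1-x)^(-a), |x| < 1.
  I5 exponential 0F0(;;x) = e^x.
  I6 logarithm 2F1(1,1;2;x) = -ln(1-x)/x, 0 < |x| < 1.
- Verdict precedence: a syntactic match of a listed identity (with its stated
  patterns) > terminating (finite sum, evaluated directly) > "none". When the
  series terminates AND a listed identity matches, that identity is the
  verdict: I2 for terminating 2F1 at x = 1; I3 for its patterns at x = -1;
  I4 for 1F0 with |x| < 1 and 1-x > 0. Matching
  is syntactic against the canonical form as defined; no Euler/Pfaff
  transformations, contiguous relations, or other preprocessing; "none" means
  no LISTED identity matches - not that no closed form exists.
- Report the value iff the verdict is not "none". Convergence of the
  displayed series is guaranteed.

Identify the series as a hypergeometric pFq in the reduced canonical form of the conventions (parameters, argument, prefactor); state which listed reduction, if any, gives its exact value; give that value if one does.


With C = -1/6: the canonical form is 3F2(-7, 1/4, 1; -2/3, 3/2; 5/8). Verdict: terminating. With -7 upstairs the series is a 8-term polynomial sum; evaluated term by term. Its exact value is -2151611752951/25795573579776.

First insight: t_0 = -1/6 here, and factor the ratio over Q (prefactor -1/6): negated roots = parameters.
Ratio: r(k) = (5/8) * (k-7) (k+1/4) (k+1) / [(k-2/3) (k+3/2) (k+1)] - rational in k, leading ratio (5/8); with t_0 = -1/6, classification follows.


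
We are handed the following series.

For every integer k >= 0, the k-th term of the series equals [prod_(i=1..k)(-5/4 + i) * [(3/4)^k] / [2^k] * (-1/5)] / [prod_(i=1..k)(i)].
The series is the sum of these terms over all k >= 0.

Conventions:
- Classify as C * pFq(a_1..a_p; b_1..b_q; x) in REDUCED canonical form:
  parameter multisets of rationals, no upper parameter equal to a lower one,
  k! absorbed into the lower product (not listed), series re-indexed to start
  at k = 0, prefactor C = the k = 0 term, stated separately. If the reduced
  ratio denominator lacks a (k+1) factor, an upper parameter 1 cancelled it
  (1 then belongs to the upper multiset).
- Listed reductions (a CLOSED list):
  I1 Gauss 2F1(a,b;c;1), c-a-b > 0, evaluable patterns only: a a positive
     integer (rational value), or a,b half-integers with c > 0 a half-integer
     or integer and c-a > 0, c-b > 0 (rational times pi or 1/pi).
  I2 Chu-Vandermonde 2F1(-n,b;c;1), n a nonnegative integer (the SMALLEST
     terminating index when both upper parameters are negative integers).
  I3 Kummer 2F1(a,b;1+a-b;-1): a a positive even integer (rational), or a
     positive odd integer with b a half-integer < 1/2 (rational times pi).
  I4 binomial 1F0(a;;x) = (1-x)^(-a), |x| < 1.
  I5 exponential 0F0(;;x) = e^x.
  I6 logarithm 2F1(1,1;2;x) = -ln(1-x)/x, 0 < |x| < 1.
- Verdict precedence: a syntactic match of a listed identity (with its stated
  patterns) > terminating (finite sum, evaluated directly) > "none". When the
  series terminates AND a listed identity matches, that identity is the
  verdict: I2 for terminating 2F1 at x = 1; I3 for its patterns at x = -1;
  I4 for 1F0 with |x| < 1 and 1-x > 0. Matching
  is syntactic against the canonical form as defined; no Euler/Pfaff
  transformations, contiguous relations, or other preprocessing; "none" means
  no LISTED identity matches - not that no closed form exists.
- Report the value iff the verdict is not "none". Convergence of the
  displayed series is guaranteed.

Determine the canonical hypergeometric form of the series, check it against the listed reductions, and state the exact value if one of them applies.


At argument 3/8: a 1F0 with upper {-1/4}, lower {-}, scaled by C = -1/5. Verdict: this is binomial (I4) (the 1F0 binomial series: exponent 1/4, x = 3/8). Sum: (-1/5) * (5/8)^(1/4).

Key observation: t_0 = -1/5 here, and the running product (C = -1/5) telescopes to a rising factorial.
Adjacent-term ratio: r(k) = (3/8) * (k-1/4) / [(k+1)] - poly over poly, x = (3/8) from leading terms; C = -1/5 at k = 0.


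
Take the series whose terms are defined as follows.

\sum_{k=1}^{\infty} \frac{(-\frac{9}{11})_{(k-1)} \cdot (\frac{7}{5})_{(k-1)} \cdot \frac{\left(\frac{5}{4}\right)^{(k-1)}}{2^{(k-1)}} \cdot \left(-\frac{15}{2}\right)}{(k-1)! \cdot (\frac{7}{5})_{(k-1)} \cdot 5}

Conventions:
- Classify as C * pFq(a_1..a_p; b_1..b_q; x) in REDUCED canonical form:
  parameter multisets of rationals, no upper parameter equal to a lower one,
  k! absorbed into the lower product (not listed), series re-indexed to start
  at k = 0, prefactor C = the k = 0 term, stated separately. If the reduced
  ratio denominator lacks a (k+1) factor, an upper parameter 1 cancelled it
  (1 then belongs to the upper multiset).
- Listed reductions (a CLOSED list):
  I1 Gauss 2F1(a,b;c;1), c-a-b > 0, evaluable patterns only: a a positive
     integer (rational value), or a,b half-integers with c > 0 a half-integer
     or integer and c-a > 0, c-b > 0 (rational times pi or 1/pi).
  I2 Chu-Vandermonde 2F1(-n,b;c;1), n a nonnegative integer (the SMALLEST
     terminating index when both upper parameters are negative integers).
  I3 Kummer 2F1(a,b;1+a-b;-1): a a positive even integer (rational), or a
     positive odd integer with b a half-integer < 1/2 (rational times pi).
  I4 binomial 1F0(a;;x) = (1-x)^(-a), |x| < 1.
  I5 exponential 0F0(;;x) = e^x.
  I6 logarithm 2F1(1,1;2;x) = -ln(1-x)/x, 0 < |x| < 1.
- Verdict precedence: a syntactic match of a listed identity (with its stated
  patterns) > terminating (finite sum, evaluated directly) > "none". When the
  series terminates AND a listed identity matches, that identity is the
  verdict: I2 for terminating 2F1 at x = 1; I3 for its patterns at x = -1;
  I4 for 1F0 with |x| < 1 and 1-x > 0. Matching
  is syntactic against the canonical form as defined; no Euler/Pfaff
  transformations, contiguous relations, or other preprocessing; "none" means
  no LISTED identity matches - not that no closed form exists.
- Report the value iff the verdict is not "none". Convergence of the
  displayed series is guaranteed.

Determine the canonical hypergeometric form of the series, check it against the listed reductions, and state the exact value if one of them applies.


Prefactor -\frac{3}{2}, argument \frac{5}{8}: 1F0 with upper {-\frac{9}{11}} over lower {-}. Verdict: the binomial series (I4) matches (the 1F0 binomial series: exponent 9/11, x = \frac{5}{8}). Its exact value is \left(-\frac{3}{2}\right) \cdot \left(\frac{3}{8}\right)^{\frac{9}{11}}.

The tell: t_0 = -\frac{3}{2} here, and the two k-th powers (C = -3/2, x = 5/8) combine into one argument.
Ratio: r(k) = \frac{5}{8} * (k-\frac{9}{11}) / [(k+1)] - poly over poly, x = \frac{5}{8} from leading terms; C = -\frac{3}{2} at k = 0.


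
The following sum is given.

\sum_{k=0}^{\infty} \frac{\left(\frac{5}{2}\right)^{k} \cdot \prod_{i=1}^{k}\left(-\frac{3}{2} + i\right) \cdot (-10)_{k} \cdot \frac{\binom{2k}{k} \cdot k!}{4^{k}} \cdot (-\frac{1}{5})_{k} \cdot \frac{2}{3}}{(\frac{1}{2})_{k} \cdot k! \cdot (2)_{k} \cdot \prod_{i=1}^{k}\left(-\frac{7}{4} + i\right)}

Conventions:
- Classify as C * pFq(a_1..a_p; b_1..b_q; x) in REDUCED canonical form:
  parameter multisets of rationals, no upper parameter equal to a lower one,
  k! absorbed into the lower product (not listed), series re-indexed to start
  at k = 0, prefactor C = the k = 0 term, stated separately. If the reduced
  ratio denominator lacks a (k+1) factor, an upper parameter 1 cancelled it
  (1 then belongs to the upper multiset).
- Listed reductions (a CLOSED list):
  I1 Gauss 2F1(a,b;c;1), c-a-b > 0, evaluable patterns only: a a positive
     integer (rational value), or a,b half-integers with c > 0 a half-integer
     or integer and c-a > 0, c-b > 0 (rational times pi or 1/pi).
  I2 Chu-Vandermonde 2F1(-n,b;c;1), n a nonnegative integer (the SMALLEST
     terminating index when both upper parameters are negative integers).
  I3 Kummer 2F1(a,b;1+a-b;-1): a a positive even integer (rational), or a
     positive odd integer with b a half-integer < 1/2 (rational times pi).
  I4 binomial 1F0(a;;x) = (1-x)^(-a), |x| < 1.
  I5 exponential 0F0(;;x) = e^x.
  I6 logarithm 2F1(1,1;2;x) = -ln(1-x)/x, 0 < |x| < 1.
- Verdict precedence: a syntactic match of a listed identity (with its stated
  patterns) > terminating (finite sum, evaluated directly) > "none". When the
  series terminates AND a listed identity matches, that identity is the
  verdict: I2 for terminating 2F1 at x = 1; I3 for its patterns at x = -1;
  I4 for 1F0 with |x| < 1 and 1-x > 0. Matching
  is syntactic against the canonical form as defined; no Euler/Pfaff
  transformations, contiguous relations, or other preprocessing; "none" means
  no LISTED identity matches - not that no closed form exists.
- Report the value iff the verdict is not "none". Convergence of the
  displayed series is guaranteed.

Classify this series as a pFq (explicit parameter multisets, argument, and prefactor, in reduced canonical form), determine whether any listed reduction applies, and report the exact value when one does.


This is \frac{2}{3} * 3F2(-10, -\frac{1}{2}, -\frac{1}{5}; -\frac{3}{4}, 2; \frac{5}{2}) in reduced canonical form. Verdict: terminating at k = 10: the factor (-10)_k kills every later term; summing the 11 survivors is exact. Hence: \frac{45688}{82875}.

Structural cue: t_0 being \frac{2}{3}, C(2k,k) (prefactor 2/3) equals 4^k (1/2)_k / k!.
Step ratio: r(k) = \frac{5}{2} * (k-10) (k-\frac{1}{2}) (k-\frac{1}{5}) / [(k-\frac{3}{4}) (k+2) (k+1)] - rational in k, leading ratio \frac{5}{2}; with t_0 = \frac{2}{3}, classification follows.


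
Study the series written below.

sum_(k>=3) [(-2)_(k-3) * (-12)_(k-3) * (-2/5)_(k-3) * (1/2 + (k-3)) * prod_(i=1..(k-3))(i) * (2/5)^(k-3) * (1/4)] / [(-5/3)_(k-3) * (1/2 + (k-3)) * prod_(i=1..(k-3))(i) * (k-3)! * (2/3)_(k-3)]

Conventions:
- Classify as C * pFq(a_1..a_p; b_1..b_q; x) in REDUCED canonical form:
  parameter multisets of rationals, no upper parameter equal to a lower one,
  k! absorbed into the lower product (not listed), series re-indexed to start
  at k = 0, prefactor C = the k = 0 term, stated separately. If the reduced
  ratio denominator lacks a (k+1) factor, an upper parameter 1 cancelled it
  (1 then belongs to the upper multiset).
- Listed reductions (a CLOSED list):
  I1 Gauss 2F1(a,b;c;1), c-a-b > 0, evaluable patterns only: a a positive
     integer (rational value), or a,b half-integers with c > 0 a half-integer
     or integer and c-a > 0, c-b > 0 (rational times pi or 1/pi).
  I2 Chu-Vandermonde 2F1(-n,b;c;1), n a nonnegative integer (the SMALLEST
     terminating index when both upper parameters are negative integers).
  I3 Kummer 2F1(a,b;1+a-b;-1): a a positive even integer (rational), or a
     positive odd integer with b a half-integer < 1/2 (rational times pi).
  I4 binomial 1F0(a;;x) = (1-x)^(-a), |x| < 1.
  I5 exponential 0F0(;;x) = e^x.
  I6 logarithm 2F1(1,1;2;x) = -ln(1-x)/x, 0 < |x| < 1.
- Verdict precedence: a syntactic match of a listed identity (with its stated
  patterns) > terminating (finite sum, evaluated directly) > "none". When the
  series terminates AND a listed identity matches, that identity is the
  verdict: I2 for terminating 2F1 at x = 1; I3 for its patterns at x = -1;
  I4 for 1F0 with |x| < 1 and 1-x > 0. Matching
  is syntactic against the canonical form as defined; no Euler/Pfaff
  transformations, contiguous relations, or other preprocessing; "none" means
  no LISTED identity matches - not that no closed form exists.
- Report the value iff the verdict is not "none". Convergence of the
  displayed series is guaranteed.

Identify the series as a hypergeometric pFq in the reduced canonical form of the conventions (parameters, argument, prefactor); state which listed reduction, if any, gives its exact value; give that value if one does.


Canonical form: C = 1/4 times 3F2 with upper {-12, -2, -2/5}, lower {-5/3, 2/3}, x = 2/5. Verdict: terminating - the sum ends at index 2 because -2 is a negative integer; exact evaluation follows. Its exact value is 5473/62500.

The tell: with t_0 = 1/4, k + 1/2 divides numerator and denominator alike; prefactor 1/4 after cancelling.
Step ratio: r(k) = (2/5) * (k-12) (k-2) (k-2/5) / [(k-5/3) (k+2/3) (k+1)] - rational in k. x = (2/5); t_0 = 1/4; negate the roots.


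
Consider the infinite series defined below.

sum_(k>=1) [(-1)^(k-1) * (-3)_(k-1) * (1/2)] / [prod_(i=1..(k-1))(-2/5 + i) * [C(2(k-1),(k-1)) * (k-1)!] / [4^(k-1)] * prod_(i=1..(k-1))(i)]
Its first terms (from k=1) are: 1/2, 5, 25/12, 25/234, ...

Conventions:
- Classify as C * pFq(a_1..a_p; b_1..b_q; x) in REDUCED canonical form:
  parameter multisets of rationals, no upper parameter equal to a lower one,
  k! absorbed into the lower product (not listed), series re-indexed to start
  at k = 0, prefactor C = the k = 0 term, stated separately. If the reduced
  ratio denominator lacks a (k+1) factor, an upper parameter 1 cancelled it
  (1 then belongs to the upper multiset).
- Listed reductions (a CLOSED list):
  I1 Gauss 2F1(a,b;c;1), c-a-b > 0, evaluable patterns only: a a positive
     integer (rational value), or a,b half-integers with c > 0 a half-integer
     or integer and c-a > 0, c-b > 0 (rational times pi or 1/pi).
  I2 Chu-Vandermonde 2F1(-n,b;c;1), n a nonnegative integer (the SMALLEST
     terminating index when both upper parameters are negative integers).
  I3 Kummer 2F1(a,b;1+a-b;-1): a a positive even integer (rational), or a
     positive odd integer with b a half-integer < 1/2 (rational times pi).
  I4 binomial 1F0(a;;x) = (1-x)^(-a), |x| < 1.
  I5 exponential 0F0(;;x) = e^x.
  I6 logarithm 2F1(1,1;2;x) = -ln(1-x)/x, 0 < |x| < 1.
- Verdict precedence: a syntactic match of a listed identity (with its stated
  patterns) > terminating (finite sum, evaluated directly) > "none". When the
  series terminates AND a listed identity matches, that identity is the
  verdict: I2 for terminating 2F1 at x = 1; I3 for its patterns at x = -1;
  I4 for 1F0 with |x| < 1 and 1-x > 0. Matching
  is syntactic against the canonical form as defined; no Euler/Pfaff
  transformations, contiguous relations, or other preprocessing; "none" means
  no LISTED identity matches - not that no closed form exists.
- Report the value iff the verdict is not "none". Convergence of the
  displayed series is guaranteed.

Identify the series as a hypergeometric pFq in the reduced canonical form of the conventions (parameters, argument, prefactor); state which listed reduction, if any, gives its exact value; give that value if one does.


At argument -1: a 1F2 with upper {-3}, lower {1/2, 3/5}, scaled by C = 1/2. Verdict: terminating at k = 3: the factor (-3)_k kills every later term; summing the 4 survivors is exact. Exact value: 3599/468.

The tell: t_0 = 1/2 here, and the product of the first k integers (C = 1/2, x = -1) is k!.
Consecutive-term ratio: r(k) = (-1) * (k-3) / [(k+1/2) (k+3/5) (k+1)] - poly over poly, x = (-1) from leading terms; C = 1/2 at k = 0.


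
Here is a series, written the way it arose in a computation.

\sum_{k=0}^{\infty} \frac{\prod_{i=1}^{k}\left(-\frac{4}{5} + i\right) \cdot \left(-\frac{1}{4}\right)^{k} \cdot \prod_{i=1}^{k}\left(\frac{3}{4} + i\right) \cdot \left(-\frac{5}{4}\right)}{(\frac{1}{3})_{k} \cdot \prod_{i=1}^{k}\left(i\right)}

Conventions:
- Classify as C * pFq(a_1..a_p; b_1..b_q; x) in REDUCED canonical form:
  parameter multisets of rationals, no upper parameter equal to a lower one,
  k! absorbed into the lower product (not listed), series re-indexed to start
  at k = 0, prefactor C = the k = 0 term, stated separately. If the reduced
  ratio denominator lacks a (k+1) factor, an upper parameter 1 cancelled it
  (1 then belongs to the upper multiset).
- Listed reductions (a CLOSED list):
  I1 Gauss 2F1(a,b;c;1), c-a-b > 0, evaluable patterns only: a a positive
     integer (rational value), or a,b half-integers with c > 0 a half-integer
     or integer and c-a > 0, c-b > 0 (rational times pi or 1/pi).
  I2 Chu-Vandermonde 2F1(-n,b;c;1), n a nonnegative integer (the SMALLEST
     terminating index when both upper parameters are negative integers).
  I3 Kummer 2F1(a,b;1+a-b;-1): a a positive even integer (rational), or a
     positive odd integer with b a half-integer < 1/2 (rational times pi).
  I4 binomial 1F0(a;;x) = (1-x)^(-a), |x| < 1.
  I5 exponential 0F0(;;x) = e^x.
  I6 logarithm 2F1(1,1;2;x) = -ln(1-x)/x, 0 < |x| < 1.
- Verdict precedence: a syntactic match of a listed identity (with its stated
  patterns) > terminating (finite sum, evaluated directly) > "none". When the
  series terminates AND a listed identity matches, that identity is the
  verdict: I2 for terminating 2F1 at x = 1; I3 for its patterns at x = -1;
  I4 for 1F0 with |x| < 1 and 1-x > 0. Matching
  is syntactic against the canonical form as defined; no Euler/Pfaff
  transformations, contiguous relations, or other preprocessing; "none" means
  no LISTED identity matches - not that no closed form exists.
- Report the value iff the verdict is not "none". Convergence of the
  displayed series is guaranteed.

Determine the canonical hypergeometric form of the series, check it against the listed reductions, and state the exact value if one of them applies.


Reduced: x = -\frac{1}{4}, 2F1, upper = {\frac{1}{5}, \frac{7}{4}}, lower = {\frac{1}{3}}, C = -\frac{5}{4}. Verdict: no listed reduction: x = -\frac{1}{4} and upper {\frac{1}{5}, \frac{7}{4}} fail every I1-I6 pattern.

First insight: x = -\frac{1}{4} and the running product (C = -5/4, x = -1/4) telescopes to a rising factorial.
Ratio: r(k) = -\frac{1}{4} * (k+\frac{1}{5}) (k+\frac{7}{4}) / [(k+\frac{1}{3}) (k+1)] - poly over poly, x = -\frac{1}{4} from leading terms; C = -\frac{5}{4} at k = 0.


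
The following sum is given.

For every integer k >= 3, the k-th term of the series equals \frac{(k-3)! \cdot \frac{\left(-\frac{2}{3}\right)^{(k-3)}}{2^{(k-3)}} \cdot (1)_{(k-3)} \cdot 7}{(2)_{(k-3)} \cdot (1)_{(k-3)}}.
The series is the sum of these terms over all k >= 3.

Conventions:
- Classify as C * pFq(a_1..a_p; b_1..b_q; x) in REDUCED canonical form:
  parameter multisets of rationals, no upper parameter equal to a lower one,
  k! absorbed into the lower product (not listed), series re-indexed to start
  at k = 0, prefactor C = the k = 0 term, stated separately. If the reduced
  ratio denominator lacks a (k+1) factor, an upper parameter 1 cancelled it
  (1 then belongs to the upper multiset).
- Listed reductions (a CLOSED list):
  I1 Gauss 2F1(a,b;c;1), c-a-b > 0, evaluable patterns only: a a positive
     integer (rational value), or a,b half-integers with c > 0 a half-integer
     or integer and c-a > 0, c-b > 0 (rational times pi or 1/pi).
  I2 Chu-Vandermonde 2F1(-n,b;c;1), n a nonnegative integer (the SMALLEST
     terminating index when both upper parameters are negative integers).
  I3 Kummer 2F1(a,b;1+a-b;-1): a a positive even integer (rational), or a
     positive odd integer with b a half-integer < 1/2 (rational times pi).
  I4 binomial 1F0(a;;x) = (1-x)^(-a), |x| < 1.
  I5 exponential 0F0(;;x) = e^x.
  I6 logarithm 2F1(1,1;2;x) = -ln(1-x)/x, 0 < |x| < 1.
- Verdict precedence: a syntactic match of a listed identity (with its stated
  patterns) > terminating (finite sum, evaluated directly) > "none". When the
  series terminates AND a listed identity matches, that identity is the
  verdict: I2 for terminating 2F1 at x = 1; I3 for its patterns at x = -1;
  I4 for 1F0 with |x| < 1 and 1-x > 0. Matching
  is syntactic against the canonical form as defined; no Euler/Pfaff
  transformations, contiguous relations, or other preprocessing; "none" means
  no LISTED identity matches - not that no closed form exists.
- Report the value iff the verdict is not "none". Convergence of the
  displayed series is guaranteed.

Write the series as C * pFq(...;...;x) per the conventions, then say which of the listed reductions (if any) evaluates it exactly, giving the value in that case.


Structural cue: from the first term 7: the factorial ratio (C = 7, x = -1/3) (k+a-1)!/(a-1)! is a rising factorial (a)_k.
Consecutive-term ratio: r(k) = -\frac{1}{3} * (k+1) (k+1) / [(k+2) (k+1)] - rational in k. x = -\frac{1}{3}; t_0 = 7; negate the roots.

Classification (C = 7): 2F1 with upper {1, 1}, lower {2}, argument x = -\frac{1}{3}. Verdict: the logarithmic series (I6) fires (the logarithm: parameters (1,1;2), x = -\frac{1}{3}). Sum: 21 \cdot \ln\left(\frac{4}{3}\right).


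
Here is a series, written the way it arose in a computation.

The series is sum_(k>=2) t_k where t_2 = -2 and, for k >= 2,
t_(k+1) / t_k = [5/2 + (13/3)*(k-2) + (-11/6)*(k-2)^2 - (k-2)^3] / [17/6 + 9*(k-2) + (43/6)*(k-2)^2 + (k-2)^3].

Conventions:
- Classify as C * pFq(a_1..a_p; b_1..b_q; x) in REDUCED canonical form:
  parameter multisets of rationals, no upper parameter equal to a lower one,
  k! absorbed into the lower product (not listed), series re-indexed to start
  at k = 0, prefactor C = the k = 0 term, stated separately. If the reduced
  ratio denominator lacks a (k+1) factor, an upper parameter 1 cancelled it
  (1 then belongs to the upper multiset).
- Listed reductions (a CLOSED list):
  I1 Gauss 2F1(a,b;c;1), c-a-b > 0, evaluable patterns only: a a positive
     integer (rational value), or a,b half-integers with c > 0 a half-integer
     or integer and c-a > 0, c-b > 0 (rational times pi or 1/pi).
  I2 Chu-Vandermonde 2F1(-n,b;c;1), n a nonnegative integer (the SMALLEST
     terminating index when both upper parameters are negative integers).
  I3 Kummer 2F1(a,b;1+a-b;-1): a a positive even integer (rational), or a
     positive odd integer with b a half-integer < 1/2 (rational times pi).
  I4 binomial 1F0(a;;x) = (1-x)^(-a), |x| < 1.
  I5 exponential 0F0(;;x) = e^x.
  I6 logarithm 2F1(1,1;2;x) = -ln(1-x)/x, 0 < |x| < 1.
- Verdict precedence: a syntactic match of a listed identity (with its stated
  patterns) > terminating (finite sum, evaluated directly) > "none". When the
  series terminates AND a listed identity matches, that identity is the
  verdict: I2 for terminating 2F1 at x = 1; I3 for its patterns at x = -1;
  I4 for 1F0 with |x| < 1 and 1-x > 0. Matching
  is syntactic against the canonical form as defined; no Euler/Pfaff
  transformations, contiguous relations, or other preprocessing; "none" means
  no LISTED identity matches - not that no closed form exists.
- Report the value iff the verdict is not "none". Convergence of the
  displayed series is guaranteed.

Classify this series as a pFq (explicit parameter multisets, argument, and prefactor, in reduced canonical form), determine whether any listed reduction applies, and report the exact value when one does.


x = -1 here; the reduced form reads 2F1, upper {-5/3, 3}, lower {17/3}, C = -2. Verdict: none (x = -1): each listed identity misses the multisets {-5/3, 3} ; {17/3}.

First insight: t_0 = -2 here, and factor the ratio over Q (C = -2): negated roots = parameters.
Consecutive-term ratio: r(k) = (-1) * (k-5/3) (k+3) / [(k+17/3) (k+1)] ; factor over Q: parameters, x = (-1), and C = -2.


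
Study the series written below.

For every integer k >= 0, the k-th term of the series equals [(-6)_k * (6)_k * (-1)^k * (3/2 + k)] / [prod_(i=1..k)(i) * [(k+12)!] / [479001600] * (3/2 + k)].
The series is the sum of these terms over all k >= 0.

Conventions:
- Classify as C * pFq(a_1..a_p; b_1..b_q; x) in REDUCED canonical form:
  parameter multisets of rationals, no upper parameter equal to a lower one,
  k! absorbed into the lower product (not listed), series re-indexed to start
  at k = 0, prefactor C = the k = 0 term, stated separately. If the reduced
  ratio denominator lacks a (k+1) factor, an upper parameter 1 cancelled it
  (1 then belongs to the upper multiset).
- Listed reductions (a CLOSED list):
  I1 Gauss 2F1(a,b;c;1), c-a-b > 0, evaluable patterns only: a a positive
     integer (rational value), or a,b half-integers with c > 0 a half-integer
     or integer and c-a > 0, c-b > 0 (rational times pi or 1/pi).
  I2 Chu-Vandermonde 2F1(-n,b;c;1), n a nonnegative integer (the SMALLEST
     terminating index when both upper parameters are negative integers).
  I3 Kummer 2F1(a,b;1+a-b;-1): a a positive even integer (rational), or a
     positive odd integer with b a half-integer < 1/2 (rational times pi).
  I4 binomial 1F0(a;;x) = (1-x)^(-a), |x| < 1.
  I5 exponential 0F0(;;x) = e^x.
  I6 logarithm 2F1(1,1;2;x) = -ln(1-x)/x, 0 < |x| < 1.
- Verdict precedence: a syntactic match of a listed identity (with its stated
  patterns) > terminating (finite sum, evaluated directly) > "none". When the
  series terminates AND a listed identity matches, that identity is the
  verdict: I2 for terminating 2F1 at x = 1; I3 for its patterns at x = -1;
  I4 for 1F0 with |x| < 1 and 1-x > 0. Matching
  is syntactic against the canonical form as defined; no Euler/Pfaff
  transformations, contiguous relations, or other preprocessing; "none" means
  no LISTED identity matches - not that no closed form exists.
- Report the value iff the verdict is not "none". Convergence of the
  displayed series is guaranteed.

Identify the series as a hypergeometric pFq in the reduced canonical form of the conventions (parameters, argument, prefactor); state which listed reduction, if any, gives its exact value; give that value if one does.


Classification (C = 1): 2F1 with upper {-6, 6}, lower {13}, argument x = -1. Verdict: Kummer's theorem (I3) fires (x = -1; c = 13 equals 1+a-b for upper {-6, 6}: listed pattern). Sum: 11.

Structural cue: from the first term 1: striking the common factor k + 3/2 reduces the term (C = 1).
Step ratio: r(k) = (-1) * (k-6) (k+6) / [(k+13) (k+1)] - rational in k, leading ratio (-1); with t_0 = 1, classification follows.


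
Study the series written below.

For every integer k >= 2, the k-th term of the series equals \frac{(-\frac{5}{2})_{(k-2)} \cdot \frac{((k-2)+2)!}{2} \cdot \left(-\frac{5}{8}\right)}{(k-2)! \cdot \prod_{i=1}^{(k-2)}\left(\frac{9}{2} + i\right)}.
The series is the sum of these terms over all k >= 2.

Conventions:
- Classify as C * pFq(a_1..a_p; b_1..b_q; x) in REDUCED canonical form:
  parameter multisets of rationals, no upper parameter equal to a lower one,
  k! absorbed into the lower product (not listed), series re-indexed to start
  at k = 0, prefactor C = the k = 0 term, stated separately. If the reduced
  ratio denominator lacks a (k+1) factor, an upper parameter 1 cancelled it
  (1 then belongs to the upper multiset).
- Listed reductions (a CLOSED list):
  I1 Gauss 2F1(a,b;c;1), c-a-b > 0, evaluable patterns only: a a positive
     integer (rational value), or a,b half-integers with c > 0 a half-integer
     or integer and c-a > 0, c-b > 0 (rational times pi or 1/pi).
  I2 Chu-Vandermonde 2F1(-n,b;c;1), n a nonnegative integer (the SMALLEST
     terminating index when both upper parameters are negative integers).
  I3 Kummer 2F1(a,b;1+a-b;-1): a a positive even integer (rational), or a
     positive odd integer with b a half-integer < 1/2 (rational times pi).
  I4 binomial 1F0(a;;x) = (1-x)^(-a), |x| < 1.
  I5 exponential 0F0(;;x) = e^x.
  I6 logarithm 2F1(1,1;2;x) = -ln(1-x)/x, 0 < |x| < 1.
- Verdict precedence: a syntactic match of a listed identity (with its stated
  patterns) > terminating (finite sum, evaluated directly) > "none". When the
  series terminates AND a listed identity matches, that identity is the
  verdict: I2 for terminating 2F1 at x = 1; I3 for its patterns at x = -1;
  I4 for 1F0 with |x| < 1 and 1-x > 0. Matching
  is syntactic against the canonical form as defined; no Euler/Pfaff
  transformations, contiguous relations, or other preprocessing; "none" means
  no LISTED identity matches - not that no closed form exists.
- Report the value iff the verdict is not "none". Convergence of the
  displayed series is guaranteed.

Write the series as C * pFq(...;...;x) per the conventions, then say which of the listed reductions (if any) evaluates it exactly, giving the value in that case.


With C = -\frac{5}{8}: the canonical form is 2F1(-\frac{5}{2}, 3; \frac{11}{2}; 1). Verdict: the Gauss summation I1 applies (x = 1: the Gamma ratio telescopes since c-a-b = 5 > 0 and a = 3 in Z>0). Value: -\frac{15}{128}.

The tell: t_0 being -\frac{5}{8}, the lower running product (C = -5/8, x = 1) is a rising factorial.
Consecutive-term ratio: r(k) = 1 * (k-\frac{5}{2}) (k+3) / [(k+\frac{11}{2}) (k+1)] ; factor over Q: parameters, x = 1, and C = -\frac{5}{8}.


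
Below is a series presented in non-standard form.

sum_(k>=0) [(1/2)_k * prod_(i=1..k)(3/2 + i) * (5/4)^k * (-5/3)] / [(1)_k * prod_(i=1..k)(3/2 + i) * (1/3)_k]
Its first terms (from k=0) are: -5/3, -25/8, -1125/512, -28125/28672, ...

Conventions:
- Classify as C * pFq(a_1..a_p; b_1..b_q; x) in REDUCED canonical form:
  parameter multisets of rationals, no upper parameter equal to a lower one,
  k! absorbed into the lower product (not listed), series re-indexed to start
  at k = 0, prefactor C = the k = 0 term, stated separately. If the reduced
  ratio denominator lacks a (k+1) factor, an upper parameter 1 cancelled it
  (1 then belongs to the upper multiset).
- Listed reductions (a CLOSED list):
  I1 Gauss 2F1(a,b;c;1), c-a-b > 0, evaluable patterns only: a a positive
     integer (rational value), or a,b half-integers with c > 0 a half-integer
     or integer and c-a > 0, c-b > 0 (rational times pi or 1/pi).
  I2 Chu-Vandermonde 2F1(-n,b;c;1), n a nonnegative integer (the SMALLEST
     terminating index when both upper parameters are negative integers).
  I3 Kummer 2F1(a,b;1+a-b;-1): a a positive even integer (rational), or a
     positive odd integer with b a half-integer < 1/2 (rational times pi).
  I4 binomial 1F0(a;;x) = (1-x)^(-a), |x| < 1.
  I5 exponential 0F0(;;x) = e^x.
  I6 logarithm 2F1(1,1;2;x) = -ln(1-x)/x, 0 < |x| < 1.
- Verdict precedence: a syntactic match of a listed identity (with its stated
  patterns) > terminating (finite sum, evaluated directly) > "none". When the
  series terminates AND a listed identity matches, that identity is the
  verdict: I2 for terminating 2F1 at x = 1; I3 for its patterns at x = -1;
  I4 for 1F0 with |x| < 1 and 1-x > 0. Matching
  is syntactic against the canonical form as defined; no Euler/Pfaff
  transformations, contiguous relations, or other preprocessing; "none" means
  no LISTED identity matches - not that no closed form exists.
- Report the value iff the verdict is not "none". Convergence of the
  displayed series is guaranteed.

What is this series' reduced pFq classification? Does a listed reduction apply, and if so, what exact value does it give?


Classification (C = -5/3): 1F1 with upper {1/2}, lower {1/3}, argument x = 5/4. Verdict: none - at argument 5/4 the multisets {1/2} ; {1/3} match no listed identity.

Key observation: t_0 being -5/3, the lower running product (C = -5/3) is a rising factorial.
Adjacent-term ratio: r(k) = (5/4) * (k+1/2) / [(k+1/3) (k+1)] - rational in k. x = (5/4); t_0 = -5/3; negate the roots.


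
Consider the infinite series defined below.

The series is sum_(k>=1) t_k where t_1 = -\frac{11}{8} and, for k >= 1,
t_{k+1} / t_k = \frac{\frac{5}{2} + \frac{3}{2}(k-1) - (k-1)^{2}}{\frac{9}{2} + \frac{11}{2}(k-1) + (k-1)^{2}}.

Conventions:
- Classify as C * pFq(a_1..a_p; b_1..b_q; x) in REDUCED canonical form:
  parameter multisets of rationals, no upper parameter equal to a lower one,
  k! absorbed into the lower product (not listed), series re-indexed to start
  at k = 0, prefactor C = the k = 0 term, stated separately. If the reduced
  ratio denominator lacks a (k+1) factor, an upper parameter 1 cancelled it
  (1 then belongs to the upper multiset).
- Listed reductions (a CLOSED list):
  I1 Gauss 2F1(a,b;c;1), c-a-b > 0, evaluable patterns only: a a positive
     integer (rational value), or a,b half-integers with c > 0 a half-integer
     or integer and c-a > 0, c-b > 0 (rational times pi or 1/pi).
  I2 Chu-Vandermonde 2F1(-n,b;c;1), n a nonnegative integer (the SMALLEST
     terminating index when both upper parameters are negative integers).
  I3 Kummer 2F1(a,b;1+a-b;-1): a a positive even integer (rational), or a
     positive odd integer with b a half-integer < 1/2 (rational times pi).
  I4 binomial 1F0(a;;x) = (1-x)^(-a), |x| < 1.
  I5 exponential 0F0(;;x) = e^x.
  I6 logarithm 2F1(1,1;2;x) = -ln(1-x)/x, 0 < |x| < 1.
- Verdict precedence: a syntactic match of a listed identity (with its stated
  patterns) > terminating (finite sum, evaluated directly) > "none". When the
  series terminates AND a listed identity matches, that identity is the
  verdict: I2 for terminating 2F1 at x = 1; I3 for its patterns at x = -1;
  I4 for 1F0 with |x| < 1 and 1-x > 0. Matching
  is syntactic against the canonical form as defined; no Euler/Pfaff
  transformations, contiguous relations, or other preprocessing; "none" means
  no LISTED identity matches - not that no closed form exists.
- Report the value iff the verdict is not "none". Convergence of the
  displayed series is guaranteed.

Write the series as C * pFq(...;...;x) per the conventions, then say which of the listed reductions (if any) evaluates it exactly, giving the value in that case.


Key step: t_0 being -\frac{11}{8}, the expanded ratio factors over Q; C = -11/8, roots give parameters.
Consecutive-term ratio: r(k) = -1 * (k-\frac{5}{2}) (k+1) / [(k+\frac{9}{2}) (k+1)] - rational in k, leading ratio -1; with t_0 = -\frac{11}{8}, classification follows.

At argument -1: a 2F1 with upper {-\frac{5}{2}, 1}, lower {\frac{9}{2}}, scaled by C = -\frac{11}{8}. Verdict: Kummer's theorem (I3) matches (x = -1; c = \frac{9}{2} equals 1+a-b for upper {-\frac{5}{2}, 1}: listed pattern). Hence: \left(-\frac{385}{512}\right) \cdot \pi.


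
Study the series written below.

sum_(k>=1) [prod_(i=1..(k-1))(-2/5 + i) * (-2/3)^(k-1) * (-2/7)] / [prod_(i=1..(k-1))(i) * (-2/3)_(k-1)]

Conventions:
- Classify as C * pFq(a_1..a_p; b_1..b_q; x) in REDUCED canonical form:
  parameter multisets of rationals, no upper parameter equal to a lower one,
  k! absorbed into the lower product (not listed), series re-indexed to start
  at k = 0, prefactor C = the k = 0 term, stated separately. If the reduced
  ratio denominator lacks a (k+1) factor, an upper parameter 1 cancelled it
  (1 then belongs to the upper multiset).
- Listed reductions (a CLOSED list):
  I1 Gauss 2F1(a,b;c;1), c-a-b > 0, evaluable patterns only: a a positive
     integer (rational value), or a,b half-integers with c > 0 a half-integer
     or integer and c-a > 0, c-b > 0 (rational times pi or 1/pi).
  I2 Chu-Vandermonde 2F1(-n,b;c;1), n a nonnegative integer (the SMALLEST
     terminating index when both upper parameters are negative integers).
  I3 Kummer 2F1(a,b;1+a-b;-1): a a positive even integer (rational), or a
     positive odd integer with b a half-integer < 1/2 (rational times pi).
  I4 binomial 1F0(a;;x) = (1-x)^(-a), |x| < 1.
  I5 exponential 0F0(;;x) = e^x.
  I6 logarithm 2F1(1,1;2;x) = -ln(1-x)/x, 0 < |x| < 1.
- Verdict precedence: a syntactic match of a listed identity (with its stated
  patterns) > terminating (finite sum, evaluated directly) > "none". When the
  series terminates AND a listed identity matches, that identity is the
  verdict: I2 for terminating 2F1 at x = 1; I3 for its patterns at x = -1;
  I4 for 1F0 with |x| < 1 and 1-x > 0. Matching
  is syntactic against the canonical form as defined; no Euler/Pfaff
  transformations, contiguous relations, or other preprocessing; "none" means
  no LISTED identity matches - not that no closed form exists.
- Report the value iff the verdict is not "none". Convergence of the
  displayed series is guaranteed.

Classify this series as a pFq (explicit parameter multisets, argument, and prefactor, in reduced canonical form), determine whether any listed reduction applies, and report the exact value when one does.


Reduced: x = -2/3, 1F1, upper = {3/5}, lower = {-2/3}, C = -2/7. Verdict: none. No listed pattern accepts 1F1(3/5; -2/3; -2/3).

First insight: t_0 = -2/7 here, and the running product (prefactor -2/7) telescopes to a rising factorial.
Step ratio: r(k) = (-2/3) * (k+3/5) / [(k-2/3) (k+1)] - rational in k, leading ratio (-2/3); with t_0 = -2/7, classification follows.
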